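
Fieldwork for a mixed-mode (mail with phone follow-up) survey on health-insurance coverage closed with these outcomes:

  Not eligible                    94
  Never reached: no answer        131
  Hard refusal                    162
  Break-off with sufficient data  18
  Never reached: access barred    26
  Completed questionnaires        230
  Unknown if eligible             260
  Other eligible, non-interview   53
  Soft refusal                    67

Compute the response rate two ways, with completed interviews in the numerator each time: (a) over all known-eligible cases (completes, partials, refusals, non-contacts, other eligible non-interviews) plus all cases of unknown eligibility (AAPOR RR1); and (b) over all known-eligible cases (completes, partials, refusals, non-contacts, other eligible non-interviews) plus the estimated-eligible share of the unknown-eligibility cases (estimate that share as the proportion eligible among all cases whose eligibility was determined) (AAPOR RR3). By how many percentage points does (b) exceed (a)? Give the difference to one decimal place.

0.8

Refused = 162 + 67 = 229
No answer / not reached = 131 + 26 = 157
Numerator: 230
Denom: 230 + 18 + 229 + 157 + 53 + 260 = 947
RR1 = 230 / 947 = 0.2429
Known eligible: 230 + 18 + 229 + 157 + 53 = 687
e = 687 / (687 + 94) = 687 / 781 = 0.8796
e × U: 0.8796 × 260 = 228.70
Denom: 687 + 228.70 = 915.70
RR3 = 230 / 915.70 = 0.2512
Difference = 25.12 − 24.29 = 0.83 percentage points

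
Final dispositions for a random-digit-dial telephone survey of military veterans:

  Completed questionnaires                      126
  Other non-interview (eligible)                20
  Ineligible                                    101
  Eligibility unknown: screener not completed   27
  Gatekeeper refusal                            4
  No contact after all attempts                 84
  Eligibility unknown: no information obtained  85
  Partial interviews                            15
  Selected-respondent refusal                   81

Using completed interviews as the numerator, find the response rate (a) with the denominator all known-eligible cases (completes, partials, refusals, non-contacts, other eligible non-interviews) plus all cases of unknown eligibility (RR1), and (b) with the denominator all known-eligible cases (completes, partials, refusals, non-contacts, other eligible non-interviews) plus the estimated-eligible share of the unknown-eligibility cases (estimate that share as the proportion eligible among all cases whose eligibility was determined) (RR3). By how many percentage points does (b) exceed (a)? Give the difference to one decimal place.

Declined to participate = 4 + 81 = 85
Undetermined eligibility = 27 + 85 = 112
Num = 126
Base = 126 + 15 + 85 + 84 + 20 + 112 = 442
RR1 = 126 / 442 = 0.2851
Determined eligible = 126 + 15 + 85 + 84 + 20 = 330
e = 330 / (330 + 101) = 330 / 431 = 0.7657
e × U = 0.7657 × 112 = 85.76
Base = 330 + 85.76 = 415.76
RR3 = 126 / 415.76 = 0.3031
Difference = 30.31 − 28.51 = 1.80 percentage points

1.8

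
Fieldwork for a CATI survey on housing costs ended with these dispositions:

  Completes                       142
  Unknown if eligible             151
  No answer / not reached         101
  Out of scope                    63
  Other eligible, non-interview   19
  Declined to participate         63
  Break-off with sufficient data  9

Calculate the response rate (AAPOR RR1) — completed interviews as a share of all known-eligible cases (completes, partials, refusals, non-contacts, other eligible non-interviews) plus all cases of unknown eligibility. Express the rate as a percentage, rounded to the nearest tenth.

Top: 142
Base: 142 + 9 + 63 + 101 + 19 + 151 = 485
RR1 = 142 / 485 = 0.2928

29.3%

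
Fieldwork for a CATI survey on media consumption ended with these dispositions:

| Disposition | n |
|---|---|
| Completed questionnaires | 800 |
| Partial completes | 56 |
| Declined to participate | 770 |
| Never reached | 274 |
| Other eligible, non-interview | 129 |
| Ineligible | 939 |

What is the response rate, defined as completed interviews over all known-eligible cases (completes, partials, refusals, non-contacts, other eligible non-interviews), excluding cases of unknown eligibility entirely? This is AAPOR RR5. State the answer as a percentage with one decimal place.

Numerator: 800
Denominator: 800 + 56 + 770 + 274 + 129 = 2029
RR5 = 800 / 2029 = 0.3943

39.4%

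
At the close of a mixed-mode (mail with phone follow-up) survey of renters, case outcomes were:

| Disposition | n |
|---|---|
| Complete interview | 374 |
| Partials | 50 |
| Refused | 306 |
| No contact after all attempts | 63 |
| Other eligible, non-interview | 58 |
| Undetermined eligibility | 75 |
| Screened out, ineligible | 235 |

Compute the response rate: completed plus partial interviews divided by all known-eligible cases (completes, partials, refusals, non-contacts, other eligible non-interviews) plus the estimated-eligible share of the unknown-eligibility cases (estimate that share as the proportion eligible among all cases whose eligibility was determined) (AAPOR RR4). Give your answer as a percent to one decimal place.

46.6%

Numerator → 374 + 50 = 424
Determined eligible → 374 + 50 + 306 + 63 + 58 = 851
e = 851 / (851 + 235) = 851 / 1086 = 0.7836
Eligible share of unknowns → 0.7836 × 75 = 58.77
Base → 851 + 58.77 = 909.77
RR4 = 424 / 909.77 = 0.4661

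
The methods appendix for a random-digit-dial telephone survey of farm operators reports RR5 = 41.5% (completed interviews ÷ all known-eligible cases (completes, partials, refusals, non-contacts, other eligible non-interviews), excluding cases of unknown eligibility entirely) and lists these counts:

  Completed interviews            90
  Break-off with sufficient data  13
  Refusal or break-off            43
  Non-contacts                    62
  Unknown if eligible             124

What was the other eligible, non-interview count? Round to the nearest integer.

RR5 = 90 / D = 0.415
D = 90 / 0.415 = 216.9
Other denominator terms total 208
other eligible, non-interview = 216.9 − 208 ≈ 9

9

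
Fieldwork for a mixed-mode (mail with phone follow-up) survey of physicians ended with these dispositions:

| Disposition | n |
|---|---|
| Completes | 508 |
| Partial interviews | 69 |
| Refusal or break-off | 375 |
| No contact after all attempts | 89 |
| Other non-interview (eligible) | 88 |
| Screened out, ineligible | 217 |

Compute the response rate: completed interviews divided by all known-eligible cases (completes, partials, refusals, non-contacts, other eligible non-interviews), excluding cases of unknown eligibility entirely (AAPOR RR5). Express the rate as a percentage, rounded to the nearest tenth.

Numerator = 508
Base = 508 + 69 + 375 + 89 + 88 = 1129
RR5 = 508 / 1129 = 0.4500

45.0%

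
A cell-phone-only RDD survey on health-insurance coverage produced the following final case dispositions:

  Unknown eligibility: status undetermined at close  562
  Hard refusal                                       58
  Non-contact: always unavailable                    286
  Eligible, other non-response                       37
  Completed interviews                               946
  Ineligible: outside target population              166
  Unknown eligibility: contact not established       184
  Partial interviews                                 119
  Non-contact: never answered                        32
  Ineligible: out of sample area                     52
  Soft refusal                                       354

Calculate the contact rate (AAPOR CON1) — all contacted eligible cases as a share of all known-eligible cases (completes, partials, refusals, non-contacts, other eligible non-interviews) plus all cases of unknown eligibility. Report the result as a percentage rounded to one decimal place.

Declined to participate = 58 + 354 = 412
Non-contacts = 32 + 286 = 318
Eligibility not determined = 184 + 562 = 746
Out of scope = 166 + 52 = 218
Num = 946 + 119 + 412 + 37 = 1514
Denom = 946 + 119 + 412 + 318 + 37 + 746 = 2578
CON1 = 1514 / 2578 = 0.5873

58.7%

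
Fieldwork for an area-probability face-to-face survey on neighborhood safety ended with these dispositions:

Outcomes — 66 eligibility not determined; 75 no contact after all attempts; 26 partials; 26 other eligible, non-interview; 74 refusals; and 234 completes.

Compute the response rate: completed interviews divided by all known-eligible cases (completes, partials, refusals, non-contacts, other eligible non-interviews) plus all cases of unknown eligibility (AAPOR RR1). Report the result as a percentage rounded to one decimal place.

46.7%

Num → 234
Base → 234 + 26 + 74 + 75 + 26 + 66 = 501
RR1 = 234 / 501 = 0.4671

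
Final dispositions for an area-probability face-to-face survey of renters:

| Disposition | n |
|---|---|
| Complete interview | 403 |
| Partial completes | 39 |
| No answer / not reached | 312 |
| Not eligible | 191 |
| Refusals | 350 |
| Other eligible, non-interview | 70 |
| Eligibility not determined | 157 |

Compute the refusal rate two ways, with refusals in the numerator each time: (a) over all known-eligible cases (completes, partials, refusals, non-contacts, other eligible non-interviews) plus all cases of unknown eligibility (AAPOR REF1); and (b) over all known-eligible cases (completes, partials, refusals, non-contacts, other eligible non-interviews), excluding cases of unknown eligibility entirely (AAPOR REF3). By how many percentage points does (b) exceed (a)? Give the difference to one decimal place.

Top → 350
Denom → 403 + 39 + 350 + 312 + 70 + 157 = 1331
REF1 = 350 / 1331 = 0.2630
Denom → 403 + 39 + 350 + 312 + 70 = 1174
REF3 = 350 / 1174 = 0.2981
Difference = 29.81 − 26.30 = 3.51 percentage points

3.5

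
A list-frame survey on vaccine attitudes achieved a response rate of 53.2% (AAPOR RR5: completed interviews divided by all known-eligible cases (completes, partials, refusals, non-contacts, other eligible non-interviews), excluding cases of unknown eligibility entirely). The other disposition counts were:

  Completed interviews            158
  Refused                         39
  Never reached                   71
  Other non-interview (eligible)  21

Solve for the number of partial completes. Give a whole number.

8

RR5 = 158 / D = 0.532
D = 158 / 0.532 = 297.0
Remaining denominator categories sum to 289
partial completes = 297.0 − 289 ≈ 8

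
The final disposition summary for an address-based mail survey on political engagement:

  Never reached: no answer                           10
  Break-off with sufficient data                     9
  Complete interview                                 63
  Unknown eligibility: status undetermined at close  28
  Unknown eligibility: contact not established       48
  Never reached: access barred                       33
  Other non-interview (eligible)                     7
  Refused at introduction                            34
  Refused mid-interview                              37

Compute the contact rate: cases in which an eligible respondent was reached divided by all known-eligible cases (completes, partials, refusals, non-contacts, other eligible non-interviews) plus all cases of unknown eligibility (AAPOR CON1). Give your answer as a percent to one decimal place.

55.8%

Refused = 34 + 37 = 71
Non-contacts = 10 + 33 = 43
Eligibility not determined = 48 + 28 = 76
Numerator: 63 + 9 + 71 + 7 = 150
Base: 63 + 9 + 71 + 43 + 7 + 76 = 269
CON1 = 150 / 269 = 0.5576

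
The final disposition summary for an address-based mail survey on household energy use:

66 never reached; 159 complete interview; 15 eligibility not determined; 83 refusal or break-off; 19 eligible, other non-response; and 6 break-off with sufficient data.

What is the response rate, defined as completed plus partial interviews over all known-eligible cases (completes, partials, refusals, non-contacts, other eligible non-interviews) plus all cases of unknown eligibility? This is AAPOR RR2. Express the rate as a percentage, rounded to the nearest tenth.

Num → 159 + 6 = 165
Denominator → 159 + 6 + 83 + 66 + 19 + 15 = 348
RR2 = 165 / 348 = 0.4741

47.4%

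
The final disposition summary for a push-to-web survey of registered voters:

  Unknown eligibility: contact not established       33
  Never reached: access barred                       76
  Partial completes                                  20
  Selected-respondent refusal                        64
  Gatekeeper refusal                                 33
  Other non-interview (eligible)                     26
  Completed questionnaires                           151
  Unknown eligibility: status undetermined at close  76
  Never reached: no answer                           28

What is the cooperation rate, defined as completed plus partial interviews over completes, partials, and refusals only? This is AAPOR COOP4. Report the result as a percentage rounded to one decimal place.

63.8%

Refusal or break-off = 33 + 64 = 97
Non-contacts = 28 + 76 = 104
Eligibility not determined = 33 + 76 = 109
Num → 151 + 20 = 171
Denom → 151 + 20 + 97 = 268
COOP4 = 171 / 268 = 0.6381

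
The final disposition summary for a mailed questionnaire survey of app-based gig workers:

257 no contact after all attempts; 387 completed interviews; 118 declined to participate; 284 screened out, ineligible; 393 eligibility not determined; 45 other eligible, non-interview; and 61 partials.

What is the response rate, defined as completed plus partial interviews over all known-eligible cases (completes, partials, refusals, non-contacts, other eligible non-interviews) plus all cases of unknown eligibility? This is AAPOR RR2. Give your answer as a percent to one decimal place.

35.5%

Num = 387 + 61 = 448
Base = 387 + 61 + 118 + 257 + 45 + 393 = 1261
RR2 = 448 / 1261 = 0.3553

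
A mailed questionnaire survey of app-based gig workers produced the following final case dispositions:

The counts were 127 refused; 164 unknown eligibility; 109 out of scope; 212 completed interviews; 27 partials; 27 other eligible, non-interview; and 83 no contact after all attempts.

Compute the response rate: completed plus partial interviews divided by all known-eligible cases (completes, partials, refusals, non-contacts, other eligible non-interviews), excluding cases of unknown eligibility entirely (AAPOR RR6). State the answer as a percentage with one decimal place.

Num = 212 + 27 = 239
Denominator = 212 + 27 + 127 + 83 + 27 = 476
RR6 = 239 / 476 = 0.5021

50.2%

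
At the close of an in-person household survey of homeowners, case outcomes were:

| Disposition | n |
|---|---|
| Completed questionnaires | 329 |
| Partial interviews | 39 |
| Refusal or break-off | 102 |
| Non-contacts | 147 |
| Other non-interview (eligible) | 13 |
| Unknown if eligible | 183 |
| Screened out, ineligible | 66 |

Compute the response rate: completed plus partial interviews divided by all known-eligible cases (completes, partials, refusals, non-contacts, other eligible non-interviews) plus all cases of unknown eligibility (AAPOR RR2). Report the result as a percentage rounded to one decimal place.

45.3%

Top = 329 + 39 = 368
Base = 329 + 39 + 102 + 147 + 13 + 183 = 813
RR2 = 368 / 813 = 0.4526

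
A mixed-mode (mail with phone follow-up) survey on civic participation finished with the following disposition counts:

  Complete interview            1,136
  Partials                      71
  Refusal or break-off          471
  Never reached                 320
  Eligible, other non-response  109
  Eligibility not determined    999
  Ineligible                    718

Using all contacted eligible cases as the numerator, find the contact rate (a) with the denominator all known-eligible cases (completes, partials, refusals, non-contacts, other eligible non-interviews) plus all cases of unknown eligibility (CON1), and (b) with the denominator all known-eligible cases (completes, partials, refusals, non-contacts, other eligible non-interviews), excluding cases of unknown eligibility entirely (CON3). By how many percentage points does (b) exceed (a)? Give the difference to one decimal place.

Num = 1136 + 71 + 471 + 109 = 1787
Base = 1136 + 71 + 471 + 320 + 109 + 999 = 3106
CON1 = 1787 / 3106 = 0.5753
Base = 1136 + 71 + 471 + 320 + 109 = 2107
CON3 = 1787 / 2107 = 0.8481
Difference = 84.81 − 57.53 = 27.28 percentage points

27.3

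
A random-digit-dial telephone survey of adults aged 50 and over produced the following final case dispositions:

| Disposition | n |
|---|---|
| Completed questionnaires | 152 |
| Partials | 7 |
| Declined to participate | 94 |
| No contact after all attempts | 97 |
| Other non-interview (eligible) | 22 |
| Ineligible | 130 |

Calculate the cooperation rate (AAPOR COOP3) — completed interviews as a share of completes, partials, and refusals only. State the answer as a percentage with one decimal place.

60.1%

Top → 152
Base → 152 + 7 + 94 = 253
COOP3 = 152 / 253 = 0.6008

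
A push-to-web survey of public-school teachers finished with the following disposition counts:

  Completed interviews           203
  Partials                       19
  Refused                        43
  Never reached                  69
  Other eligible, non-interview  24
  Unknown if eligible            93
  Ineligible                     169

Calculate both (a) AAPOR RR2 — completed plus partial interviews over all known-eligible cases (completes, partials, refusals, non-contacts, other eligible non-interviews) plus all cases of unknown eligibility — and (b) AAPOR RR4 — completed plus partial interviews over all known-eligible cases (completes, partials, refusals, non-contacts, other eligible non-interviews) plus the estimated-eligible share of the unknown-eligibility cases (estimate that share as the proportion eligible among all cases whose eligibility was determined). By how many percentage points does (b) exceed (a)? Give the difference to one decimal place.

3.5

Numerator = 203 + 19 = 222
Base = 203 + 19 + 43 + 69 + 24 + 93 = 451
RR2 = 222 / 451 = 0.4922
Known eligible = 203 + 19 + 43 + 69 + 24 = 358
e = 358 / (358 + 169) = 358 / 527 = 0.6793
Estimated eligible among unknowns = 0.6793 × 93 = 63.17
Base = 358 + 63.17 = 421.17
RR4 = 222 / 421.17 = 0.5271
Difference = 52.71 − 49.22 = 3.49 percentage points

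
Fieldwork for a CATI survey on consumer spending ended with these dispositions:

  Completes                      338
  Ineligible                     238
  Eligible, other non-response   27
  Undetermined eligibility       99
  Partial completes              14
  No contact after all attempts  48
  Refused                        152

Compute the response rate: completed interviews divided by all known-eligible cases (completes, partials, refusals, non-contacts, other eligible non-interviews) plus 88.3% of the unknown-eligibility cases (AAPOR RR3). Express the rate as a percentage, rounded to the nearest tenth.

50.7%

Numerator = 338
Determined eligible = 338 + 14 + 152 + 48 + 27 = 579
Eligible share of unknowns = 0.8830 × 99 = 87.42
Denom = 579 + 87.42 = 666.42
RR3 = 338 / 666.42 = 0.5072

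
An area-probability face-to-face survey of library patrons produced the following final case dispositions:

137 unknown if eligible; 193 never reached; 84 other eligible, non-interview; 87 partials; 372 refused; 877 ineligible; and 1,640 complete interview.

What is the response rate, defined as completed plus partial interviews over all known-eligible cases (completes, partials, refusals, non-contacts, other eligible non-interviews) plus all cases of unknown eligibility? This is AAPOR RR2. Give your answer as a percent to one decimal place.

68.7%

Num: 1640 + 87 = 1727
Denominator: 1640 + 87 + 372 + 193 + 84 + 137 = 2513
RR2 = 1727 / 2513 = 0.6872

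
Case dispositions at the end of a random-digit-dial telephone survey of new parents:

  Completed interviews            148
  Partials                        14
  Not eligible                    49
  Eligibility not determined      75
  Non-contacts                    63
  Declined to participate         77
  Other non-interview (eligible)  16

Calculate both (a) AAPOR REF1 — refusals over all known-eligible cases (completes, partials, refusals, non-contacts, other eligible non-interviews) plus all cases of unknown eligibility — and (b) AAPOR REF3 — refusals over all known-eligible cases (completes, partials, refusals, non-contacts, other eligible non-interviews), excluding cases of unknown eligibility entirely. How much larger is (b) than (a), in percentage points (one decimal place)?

4.6

Num: 77
Denominator: 148 + 14 + 77 + 63 + 16 + 75 = 393
REF1 = 77 / 393 = 0.1959
Denominator: 148 + 14 + 77 + 63 + 16 = 318
REF3 = 77 / 318 = 0.2421
Difference = 24.21 − 19.59 = 4.62 percentage points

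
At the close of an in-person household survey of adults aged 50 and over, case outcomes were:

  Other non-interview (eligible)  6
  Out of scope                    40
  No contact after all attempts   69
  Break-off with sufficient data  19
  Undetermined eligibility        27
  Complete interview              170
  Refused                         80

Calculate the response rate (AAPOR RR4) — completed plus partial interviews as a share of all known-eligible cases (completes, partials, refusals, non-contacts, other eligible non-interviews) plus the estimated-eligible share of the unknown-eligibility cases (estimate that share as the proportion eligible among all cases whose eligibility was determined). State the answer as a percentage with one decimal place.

Top: 170 + 19 = 189
Eligible (known): 170 + 19 + 80 + 69 + 6 = 344
e = 344 / (344 + 40) = 344 / 384 = 0.8958
Estimated eligible among unknowns: 0.8958 × 27 = 24.19
Denom: 344 + 24.19 = 368.19
RR4 = 189 / 368.19 = 0.5133

51.3%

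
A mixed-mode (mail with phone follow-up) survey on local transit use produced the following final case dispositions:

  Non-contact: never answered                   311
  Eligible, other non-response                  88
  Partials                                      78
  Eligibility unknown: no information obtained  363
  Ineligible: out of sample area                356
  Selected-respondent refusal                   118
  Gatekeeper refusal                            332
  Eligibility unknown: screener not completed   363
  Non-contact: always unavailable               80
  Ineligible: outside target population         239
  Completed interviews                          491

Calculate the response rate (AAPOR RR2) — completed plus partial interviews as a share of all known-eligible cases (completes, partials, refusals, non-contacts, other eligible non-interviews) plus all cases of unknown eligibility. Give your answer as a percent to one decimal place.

Refusals = 332 + 118 = 450
Never reached = 311 + 80 = 391
Eligibility not determined = 363 + 363 = 726
Ineligible = 239 + 356 = 595
Num: 491 + 78 = 569
Denom: 491 + 78 + 450 + 391 + 88 + 726 = 2224
RR2 = 569 / 2224 = 0.2558

25.6%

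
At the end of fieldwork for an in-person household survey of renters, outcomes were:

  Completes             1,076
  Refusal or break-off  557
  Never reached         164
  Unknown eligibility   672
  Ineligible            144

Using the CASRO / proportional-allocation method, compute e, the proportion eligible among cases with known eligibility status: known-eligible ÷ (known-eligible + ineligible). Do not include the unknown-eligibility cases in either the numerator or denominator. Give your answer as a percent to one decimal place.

92.6%

Determined eligible: 1076 + 557 + 164 = 1797
e = 1797 / (1797 + 144) = 1797 / 1941 = 0.9258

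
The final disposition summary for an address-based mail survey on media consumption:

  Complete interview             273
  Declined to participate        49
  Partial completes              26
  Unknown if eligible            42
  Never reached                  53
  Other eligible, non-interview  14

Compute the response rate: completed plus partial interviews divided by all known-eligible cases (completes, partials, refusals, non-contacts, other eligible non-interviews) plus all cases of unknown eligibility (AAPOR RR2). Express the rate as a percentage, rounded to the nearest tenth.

65.4%

Top → 273 + 26 = 299
Denominator → 273 + 26 + 49 + 53 + 14 + 42 = 457
RR2 = 299 / 457 = 0.6543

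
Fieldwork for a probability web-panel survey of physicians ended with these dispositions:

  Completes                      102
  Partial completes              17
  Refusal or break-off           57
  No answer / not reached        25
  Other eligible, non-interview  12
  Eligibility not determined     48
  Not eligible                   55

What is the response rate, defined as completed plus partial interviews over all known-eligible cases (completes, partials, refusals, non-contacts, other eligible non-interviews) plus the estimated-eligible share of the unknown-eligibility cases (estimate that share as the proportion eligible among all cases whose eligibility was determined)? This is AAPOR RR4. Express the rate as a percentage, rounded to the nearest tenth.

Numerator: 102 + 17 = 119
Eligible (known): 102 + 17 + 57 + 25 + 12 = 213
e = 213 / (213 + 55) = 213 / 268 = 0.7948
e × U: 0.7948 × 48 = 38.15
Base: 213 + 38.15 = 251.15
RR4 = 119 / 251.15 = 0.4738

47.4%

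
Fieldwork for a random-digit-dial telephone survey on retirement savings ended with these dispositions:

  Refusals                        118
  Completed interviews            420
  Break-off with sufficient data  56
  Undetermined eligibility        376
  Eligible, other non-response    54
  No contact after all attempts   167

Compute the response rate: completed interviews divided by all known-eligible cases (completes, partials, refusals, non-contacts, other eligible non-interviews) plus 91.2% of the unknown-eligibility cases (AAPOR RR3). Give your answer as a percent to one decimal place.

Numerator → 420
Determined eligible → 420 + 56 + 118 + 167 + 54 = 815
Estimated eligible among unknowns → 0.9120 × 376 = 342.91
Denominator → 815 + 342.91 = 1157.91
RR3 = 420 / 1157.91 = 0.3627

36.3%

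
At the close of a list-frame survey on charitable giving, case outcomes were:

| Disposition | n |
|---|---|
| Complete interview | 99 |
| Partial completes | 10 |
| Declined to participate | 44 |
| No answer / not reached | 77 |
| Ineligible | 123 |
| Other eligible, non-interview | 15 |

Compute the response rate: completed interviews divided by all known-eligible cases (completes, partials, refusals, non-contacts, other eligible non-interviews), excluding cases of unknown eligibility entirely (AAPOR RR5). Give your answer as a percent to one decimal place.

Num: 99
Denominator: 99 + 10 + 44 + 77 + 15 = 245
RR5 = 99 / 245 = 0.4041

40.4%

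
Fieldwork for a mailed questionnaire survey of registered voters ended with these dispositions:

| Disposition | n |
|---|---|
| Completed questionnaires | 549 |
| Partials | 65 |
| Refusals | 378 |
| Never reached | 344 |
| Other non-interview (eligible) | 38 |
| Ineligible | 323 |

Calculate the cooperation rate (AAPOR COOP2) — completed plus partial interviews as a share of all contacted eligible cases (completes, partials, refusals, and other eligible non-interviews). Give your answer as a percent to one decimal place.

Num → 549 + 65 = 614
Denominator → 549 + 65 + 378 + 38 = 1030
COOP2 = 614 / 1030 = 0.5961

59.6%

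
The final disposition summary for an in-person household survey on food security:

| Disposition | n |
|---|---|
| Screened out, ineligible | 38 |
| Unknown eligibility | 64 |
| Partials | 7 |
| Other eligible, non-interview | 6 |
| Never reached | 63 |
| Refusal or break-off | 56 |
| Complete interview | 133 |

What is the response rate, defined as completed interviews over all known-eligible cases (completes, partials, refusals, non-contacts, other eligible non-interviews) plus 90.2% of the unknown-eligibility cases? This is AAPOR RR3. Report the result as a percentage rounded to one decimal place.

Num = 133
Eligible (known) = 133 + 7 + 56 + 63 + 6 = 265
e × U = 0.9020 × 64 = 57.73
Base = 265 + 57.73 = 322.73
RR3 = 133 / 322.73 = 0.4121

41.2%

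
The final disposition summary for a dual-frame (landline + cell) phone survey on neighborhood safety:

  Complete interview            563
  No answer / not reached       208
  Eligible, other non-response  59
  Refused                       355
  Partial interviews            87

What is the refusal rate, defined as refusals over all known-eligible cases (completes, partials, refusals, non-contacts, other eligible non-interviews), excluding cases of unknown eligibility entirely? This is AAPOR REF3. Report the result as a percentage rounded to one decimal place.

Num → 355
Denom → 563 + 87 + 355 + 208 + 59 = 1272
REF3 = 355 / 1272 = 0.2791

27.9%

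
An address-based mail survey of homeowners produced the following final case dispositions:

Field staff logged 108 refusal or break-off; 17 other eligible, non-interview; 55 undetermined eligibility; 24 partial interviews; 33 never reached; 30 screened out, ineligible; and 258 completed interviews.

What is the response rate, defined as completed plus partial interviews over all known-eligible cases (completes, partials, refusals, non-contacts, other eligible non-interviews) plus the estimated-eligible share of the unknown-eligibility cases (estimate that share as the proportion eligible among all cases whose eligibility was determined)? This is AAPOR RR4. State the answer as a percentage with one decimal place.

57.4%

Numerator = 258 + 24 = 282
Determined eligible = 258 + 24 + 108 + 33 + 17 = 440
e = 440 / (440 + 30) = 440 / 470 = 0.9362
e × U = 0.9362 × 55 = 51.49
Base = 440 + 51.49 = 491.49
RR4 = 282 / 491.49 = 0.5738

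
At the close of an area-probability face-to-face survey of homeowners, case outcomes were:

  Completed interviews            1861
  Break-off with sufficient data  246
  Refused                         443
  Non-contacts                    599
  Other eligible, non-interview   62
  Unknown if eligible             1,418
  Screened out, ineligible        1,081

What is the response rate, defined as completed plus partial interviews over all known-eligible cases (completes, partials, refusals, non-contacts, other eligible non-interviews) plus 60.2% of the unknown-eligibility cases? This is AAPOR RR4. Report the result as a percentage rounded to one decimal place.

51.8%

Numerator → 1861 + 246 = 2107
Eligible (known) → 1861 + 246 + 443 + 599 + 62 = 3211
Eligible share of unknowns → 0.6020 × 1418 = 853.64
Denom → 3211 + 853.64 = 4064.64
RR4 = 2107 / 4064.64 = 0.5184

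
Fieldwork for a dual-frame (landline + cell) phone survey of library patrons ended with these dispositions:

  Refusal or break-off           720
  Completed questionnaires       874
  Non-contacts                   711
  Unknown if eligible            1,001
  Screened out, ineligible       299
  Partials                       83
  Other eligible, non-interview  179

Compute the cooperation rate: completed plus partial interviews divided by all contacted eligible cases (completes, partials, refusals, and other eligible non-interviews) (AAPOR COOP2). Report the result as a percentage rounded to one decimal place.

51.6%

Num: 874 + 83 = 957
Denom: 874 + 83 + 720 + 179 = 1856
COOP2 = 957 / 1856 = 0.5156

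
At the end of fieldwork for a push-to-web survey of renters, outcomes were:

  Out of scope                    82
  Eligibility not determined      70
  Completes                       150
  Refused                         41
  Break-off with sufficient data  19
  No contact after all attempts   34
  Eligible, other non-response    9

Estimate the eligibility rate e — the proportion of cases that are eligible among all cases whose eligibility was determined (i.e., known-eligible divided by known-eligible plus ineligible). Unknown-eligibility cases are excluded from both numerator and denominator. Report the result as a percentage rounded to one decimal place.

75.5%

Known eligible → 150 + 19 + 41 + 34 + 9 = 253
e = 253 / (253 + 82) = 253 / 335 = 0.7552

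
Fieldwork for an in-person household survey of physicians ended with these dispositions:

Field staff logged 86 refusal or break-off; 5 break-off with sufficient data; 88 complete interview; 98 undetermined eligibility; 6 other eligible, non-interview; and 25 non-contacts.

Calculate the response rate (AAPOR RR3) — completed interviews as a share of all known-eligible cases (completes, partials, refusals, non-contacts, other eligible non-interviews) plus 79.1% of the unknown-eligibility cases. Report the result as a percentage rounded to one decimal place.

Numerator: 88
Known eligible: 88 + 5 + 86 + 25 + 6 = 210
e × U: 0.7910 × 98 = 77.52
Denom: 210 + 77.52 = 287.52
RR3 = 88 / 287.52 = 0.3061

30.6%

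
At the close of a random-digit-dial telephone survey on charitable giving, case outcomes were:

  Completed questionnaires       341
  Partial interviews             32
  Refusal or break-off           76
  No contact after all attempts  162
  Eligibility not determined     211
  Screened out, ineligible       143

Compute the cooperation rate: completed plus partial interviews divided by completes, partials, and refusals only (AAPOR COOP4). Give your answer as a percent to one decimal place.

Numerator = 341 + 32 = 373
Denominator = 341 + 32 + 76 = 449
COOP4 = 373 / 449 = 0.8307

83.1%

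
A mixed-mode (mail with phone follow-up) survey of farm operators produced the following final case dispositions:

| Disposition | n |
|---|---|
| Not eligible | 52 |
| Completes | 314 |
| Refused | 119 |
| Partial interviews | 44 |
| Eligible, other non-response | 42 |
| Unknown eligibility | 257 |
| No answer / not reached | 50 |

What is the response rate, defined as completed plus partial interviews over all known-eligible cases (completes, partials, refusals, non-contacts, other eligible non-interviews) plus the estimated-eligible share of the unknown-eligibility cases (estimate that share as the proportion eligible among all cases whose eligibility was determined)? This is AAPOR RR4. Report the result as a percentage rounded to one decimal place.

Numerator = 314 + 44 = 358
Determined eligible = 314 + 44 + 119 + 50 + 42 = 569
e = 569 / (569 + 52) = 569 / 621 = 0.9163
Eligible share of unknowns = 0.9163 × 257 = 235.49
Base = 569 + 235.49 = 804.49
RR4 = 358 / 804.49 = 0.4450

44.5%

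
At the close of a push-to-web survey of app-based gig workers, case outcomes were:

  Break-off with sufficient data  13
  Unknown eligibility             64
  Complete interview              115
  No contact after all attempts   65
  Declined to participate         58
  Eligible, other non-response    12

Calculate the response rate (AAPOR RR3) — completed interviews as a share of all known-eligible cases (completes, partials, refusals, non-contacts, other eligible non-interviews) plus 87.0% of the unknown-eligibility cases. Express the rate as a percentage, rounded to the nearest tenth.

36.1%

Numerator = 115
Eligible (known) = 115 + 13 + 58 + 65 + 12 = 263
Estimated eligible among unknowns = 0.8700 × 64 = 55.68
Denominator = 263 + 55.68 = 318.68
RR3 = 115 / 318.68 = 0.3609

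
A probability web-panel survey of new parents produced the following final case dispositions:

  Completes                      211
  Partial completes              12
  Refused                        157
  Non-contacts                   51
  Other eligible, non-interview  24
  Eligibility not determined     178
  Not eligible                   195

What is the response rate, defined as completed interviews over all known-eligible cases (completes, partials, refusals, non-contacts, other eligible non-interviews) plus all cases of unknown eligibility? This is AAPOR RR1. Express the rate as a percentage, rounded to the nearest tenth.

33.3%

Numerator = 211
Denom = 211 + 12 + 157 + 51 + 24 + 178 = 633
RR1 = 211 / 633 = 0.3333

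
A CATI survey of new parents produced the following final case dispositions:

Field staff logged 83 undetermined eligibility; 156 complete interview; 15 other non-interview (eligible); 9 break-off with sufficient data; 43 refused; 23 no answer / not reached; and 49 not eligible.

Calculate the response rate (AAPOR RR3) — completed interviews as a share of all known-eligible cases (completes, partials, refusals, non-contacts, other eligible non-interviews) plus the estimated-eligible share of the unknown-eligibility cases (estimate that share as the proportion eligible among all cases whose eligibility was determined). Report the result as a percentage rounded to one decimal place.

49.5%

Top = 156
Determined eligible = 156 + 9 + 43 + 23 + 15 = 246
e = 246 / (246 + 49) = 246 / 295 = 0.8339
Eligible share of unknowns = 0.8339 × 83 = 69.21
Base = 246 + 69.21 = 315.21
RR3 = 156 / 315.21 = 0.4949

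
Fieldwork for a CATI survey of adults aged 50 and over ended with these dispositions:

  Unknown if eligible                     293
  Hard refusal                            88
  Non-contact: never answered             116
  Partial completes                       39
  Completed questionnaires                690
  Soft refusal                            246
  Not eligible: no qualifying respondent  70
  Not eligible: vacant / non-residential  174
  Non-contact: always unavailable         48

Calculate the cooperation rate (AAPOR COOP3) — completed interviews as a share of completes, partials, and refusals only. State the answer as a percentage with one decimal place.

64.9%

Refused = 88 + 246 = 334
Never reached = 116 + 48 = 164
Out of scope = 70 + 174 = 244
Top → 690
Denominator → 690 + 39 + 334 = 1063
COOP3 = 690 / 1063 = 0.6491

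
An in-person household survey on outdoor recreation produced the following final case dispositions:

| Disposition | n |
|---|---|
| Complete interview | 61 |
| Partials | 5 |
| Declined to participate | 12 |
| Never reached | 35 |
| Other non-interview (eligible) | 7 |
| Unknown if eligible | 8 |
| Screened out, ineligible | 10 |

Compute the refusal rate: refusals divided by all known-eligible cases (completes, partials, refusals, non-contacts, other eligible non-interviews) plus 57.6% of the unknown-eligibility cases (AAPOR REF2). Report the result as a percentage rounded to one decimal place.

Num = 12
Determined eligible = 61 + 5 + 12 + 35 + 7 = 120
Eligible share of unknowns = 0.5760 × 8 = 4.61
Denom = 120 + 4.61 = 124.61
REF2 = 12 / 124.61 = 0.0963

9.6%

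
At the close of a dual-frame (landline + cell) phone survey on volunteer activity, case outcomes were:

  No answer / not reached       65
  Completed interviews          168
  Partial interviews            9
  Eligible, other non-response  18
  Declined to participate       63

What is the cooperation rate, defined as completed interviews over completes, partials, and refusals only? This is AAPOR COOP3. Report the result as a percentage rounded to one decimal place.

70.0%

Numerator: 168
Denominator: 168 + 9 + 63 = 240
COOP3 = 168 / 240 = 0.7000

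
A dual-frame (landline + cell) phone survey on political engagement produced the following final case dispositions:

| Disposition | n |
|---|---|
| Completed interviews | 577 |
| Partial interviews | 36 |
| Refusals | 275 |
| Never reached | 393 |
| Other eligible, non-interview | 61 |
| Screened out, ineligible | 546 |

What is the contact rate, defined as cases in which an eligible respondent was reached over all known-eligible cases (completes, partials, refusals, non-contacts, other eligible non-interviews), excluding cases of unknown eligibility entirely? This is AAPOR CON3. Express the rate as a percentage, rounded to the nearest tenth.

Top → 577 + 36 + 275 + 61 = 949
Base → 577 + 36 + 275 + 393 + 61 = 1342
CON3 = 949 / 1342 = 0.7072

70.7%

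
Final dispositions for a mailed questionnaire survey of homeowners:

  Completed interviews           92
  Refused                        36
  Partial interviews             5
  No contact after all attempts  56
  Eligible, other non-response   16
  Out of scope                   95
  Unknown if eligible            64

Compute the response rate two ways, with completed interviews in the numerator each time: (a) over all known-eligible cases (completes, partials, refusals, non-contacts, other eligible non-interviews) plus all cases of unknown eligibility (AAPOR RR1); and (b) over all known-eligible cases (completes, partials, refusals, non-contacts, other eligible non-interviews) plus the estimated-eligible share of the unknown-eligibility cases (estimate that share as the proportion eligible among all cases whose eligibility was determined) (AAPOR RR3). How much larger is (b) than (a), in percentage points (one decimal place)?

2.8

Num: 92
Base: 92 + 5 + 36 + 56 + 16 + 64 = 269
RR1 = 92 / 269 = 0.3420
Known eligible: 92 + 5 + 36 + 56 + 16 = 205
e = 205 / (205 + 95) = 205 / 300 = 0.6833
Estimated eligible among unknowns: 0.6833 × 64 = 43.73
Base: 205 + 43.73 = 248.73
RR3 = 92 / 248.73 = 0.3699
Difference = 36.99 − 34.20 = 2.79 percentage points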